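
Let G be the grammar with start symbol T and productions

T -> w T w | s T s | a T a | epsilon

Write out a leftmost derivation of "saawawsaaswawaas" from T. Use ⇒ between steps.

T ⇒ sTs   [T -> s T s]
sTs ⇒ saTas   [T -> a T a]
saTas ⇒ saaTaas   [T -> a T a]
saaTaas ⇒ saawTwaas   [T -> w T w]
saawTwaas ⇒ saawaTawaas   [T -> a T a]
saawaTawaas ⇒ saawawTwawaas   [T -> w T w]
saawawTwawaas ⇒ saawawsTswawaas   [T -> s T s]
saawawsTswawaas ⇒ saawawsaTaswawaas   [T -> a T a]
saawawsaTaswawaas ⇒ saawawsaaswawaas   [T -> epsilon]

T ⇒ sTs ⇒ saTas ⇒ saaTaas ⇒ saawTwaas ⇒ saawaTawaas ⇒ saawawTwawaas ⇒ saawawsTswawaas ⇒ saawawsaTaswawaas ⇒ saawawsaaswawaas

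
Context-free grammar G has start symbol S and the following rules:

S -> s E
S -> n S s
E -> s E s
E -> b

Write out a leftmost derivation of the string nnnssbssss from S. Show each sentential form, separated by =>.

S=>nSs=>nnSss=>nnnSsss=>nnnsEsss=>nnnssEssss=>nnnssbssss

S => nSs   [S -> n S s]
nSs => nnSss   [S -> n S s]
nnSss => nnnSsss   [S -> n S s]
nnnSsss => nnnsEsss   [S -> s E]
nnnsEsss => nnnssEssss   [E -> s E s]
nnnssEssss => nnnssbssss   [E -> b]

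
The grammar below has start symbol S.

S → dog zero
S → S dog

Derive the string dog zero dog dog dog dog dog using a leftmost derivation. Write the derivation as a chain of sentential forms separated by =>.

S => S dog => S dog dog => S dog dog dog => S dog dog dog dog => S dog dog dog dog dog => dog zero dog dog dog dog dog

S => S dog   [S → S dog]
S dog => S dog dog   [S → S dog]
S dog dog => S dog dog dog   [S → S dog]
S dog dog dog => S dog dog dog dog   [S → S dog]
S dog dog dog dog => S dog dog dog dog dog   [S → S dog]
S dog dog dog dog dog => dog zero dog dog dog dog dog   [S → dog zero]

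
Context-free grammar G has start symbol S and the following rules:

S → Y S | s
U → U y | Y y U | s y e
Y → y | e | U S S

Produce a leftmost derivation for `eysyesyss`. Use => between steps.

S => YS => USSS => YyUSSS => eyUSSS => eysyeSSS => eysyesSS => eysyesYSS => eysyesySS => eysyesysS => eysyesyss

S => YS   [S → Y S]
YS => USSS   [Y → U S S]
USSS => YyUSSS   [U → Y y U]
YyUSSS => eyUSSS   [Y → e]
eyUSSS => eysyeSSS   [U → s y e]
eysyeSSS => eysyesSS   [S → s]
eysyesSS => eysyesYSS   [S → Y S]
eysyesYSS => eysyesySS   [Y → y]
eysyesySS => eysyesysS   [S → s]
eysyesysS => eysyesyss   [S → s]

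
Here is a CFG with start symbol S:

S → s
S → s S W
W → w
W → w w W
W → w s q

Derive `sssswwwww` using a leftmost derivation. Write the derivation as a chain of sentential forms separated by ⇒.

S ⇒ sSW ⇒ ssSWW ⇒ sssSWWW ⇒ ssssWWW ⇒ sssswWW ⇒ sssswwwWW ⇒ sssswwwwW ⇒ sssswwwww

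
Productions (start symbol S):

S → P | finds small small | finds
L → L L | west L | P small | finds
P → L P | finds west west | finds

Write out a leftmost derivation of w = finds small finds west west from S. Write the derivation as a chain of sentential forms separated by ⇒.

S ⇒ P   [S → P]
P ⇒ L P   [P → L P]
L P ⇒ P small P   [L → P small]
P small P ⇒ finds small P   [P → finds]
finds small P ⇒ finds small finds west west   [P → finds west west]

S ⇒ P ⇒ L P ⇒ P small P ⇒ finds small P ⇒ finds small finds west west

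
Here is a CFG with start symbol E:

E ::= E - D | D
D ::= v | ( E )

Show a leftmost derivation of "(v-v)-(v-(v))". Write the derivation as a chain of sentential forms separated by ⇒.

E⇒E-D⇒D-D⇒(E)-D⇒(E-D)-D⇒(D-D)-D⇒(v-D)-D⇒(v-v)-D⇒(v-v)-(E)⇒(v-v)-(E-D)⇒(v-v)-(D-D)⇒(v-v)-(v-D)⇒(v-v)-(v-(E))⇒(v-v)-(v-(D))⇒(v-v)-(v-(v))

E ⇒ E-D   [E ::= E - D]
E-D ⇒ D-D   [E ::= D]
D-D ⇒ (E)-D   [D ::= ( E )]
(E)-D ⇒ (E-D)-D   [E ::= E - D]
(E-D)-D ⇒ (D-D)-D   [E ::= D]
(D-D)-D ⇒ (v-D)-D   [D ::= v]
(v-D)-D ⇒ (v-v)-D   [D ::= v]
(v-v)-D ⇒ (v-v)-(E)   [D ::= ( E )]
(v-v)-(E) ⇒ (v-v)-(E-D)   [E ::= E - D]
(v-v)-(E-D) ⇒ (v-v)-(D-D)   [E ::= D]
(v-v)-(D-D) ⇒ (v-v)-(v-D)   [D ::= v]
(v-v)-(v-D) ⇒ (v-v)-(v-(E))   [D ::= ( E )]
(v-v)-(v-(E)) ⇒ (v-v)-(v-(D))   [E ::= D]
(v-v)-(v-(D)) ⇒ (v-v)-(v-(v))   [D ::= v]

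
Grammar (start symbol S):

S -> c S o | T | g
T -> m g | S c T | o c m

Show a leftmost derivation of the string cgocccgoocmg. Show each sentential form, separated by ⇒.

S ⇒ T   [S -> T]
T ⇒ ScT   [T -> S c T]
ScT ⇒ cSocT   [S -> c S o]
cSocT ⇒ cgocT   [S -> g]
cgocT ⇒ cgocScT   [T -> S c T]
cgocScT ⇒ cgoccSocT   [S -> c S o]
cgoccSocT ⇒ cgocccSoocT   [S -> c S o]
cgocccSoocT ⇒ cgocccgoocT   [S -> g]
cgocccgoocT ⇒ cgocccgoocmg   [T -> m g]

S ⇒ T ⇒ ScT ⇒ cSocT ⇒ cgocT ⇒ cgocScT ⇒ cgoccSocT ⇒ cgocccSoocT ⇒ cgocccgoocT ⇒ cgocccgoocmg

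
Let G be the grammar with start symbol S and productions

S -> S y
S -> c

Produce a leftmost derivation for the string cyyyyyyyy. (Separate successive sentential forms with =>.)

S=>Sy=>Syy=>Syyy=>Syyyy=>Syyyyy=>Syyyyyy=>Syyyyyyy=>Syyyyyyyy=>cyyyyyyyy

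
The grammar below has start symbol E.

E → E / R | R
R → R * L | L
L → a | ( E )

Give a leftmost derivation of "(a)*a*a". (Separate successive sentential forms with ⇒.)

E⇒R⇒R*L⇒R*L*L⇒L*L*L⇒(E)*L*L⇒(R)*L*L⇒(L)*L*L⇒(a)*L*L⇒(a)*a*L⇒(a)*a*a

E ⇒ R   [E → R]
R ⇒ R*L   [R → R * L]
R*L ⇒ R*L*L   [R → R * L]
R*L*L ⇒ L*L*L   [R → L]
L*L*L ⇒ (E)*L*L   [L → ( E )]
(E)*L*L ⇒ (R)*L*L   [E → R]
(R)*L*L ⇒ (L)*L*L   [R → L]
(L)*L*L ⇒ (a)*L*L   [L → a]
(a)*L*L ⇒ (a)*a*L   [L → a]
(a)*a*L ⇒ (a)*a*a   [L → a]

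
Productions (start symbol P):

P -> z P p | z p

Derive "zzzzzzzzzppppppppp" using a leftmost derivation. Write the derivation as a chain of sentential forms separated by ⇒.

P ⇒ zPp ⇒ zzPpp ⇒ zzzPppp ⇒ zzzzPpppp ⇒ zzzzzPppppp ⇒ zzzzzzPpppppp ⇒ zzzzzzzPppppppp ⇒ zzzzzzzzPpppppppp ⇒ zzzzzzzzzppppppppp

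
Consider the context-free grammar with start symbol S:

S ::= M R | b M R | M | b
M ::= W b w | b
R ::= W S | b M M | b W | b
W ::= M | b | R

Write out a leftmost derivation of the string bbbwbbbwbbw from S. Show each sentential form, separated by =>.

S => bMR => bWbwR => bMbwR => bbbwR => bbbwbMM => bbbwbWbwM => bbbwbbbwM => bbbwbbbwWbw => bbbwbbbwbbw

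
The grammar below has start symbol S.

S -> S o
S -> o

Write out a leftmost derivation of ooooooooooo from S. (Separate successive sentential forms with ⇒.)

S ⇒ So   [S -> S o]
So ⇒ Soo   [S -> S o]
Soo ⇒ Sooo   [S -> S o]
Sooo ⇒ Soooo   [S -> S o]
Soooo ⇒ Sooooo   [S -> S o]
Sooooo ⇒ Soooooo   [S -> S o]
Soooooo ⇒ Sooooooo   [S -> S o]
Sooooooo ⇒ Soooooooo   [S -> S o]
Soooooooo ⇒ Sooooooooo   [S -> S o]
Sooooooooo ⇒ Soooooooooo   [S -> S o]
Soooooooooo ⇒ ooooooooooo   [S -> o]

S ⇒ So ⇒ Soo ⇒ Sooo ⇒ Soooo ⇒ Sooooo ⇒ Soooooo ⇒ Sooooooo ⇒ Soooooooo ⇒ Sooooooooo ⇒ Soooooooooo ⇒ ooooooooooo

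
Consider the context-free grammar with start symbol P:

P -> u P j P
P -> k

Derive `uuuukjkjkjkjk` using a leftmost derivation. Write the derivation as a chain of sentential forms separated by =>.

P => uPjP => uuPjPjP => uuuPjPjPjP => uuuuPjPjPjPjP => uuuukjPjPjPjP => uuuukjkjPjPjP => uuuukjkjkjPjP => uuuukjkjkjkjP => uuuukjkjkjkjk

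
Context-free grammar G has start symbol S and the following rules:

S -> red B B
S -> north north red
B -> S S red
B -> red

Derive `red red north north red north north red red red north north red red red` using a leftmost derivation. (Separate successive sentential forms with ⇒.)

S ⇒ red B B   [S -> red B B]
red B B ⇒ red S S red B   [B -> S S red]
red S S red B ⇒ red red B B S red B   [S -> red B B]
red red B B S red B ⇒ red red S S red B S red B   [B -> S S red]
red red S S red B S red B ⇒ red red north north red S red B S red B   [S -> north north red]
red red north north red S red B S red B ⇒ red red north north red north north red red B S red B   [S -> north north red]
red red north north red north north red red B S red B ⇒ red red north north red north north red red red S red B   [B -> red]
red red north north red north north red red red S red B ⇒ red red north north red north north red red red north north red red B   [S -> north north red]
red red north north red north north red red red north north red red B ⇒ red red north north red north north red red red north north red red red   [B -> red]

S ⇒ red B B ⇒ red S S red B ⇒ red red B B S red B ⇒ red red S S red B S red B ⇒ red red north north red S red B S red B ⇒ red red north north red north north red red B S red B ⇒ red red north north red north north red red red S red B ⇒ red red north north red north north red red red north north red red B ⇒ red red north north red north north red red red north north red red red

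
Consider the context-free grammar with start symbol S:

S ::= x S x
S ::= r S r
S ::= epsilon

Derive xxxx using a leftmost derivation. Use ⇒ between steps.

S⇒xSx⇒xxSxx⇒xxxx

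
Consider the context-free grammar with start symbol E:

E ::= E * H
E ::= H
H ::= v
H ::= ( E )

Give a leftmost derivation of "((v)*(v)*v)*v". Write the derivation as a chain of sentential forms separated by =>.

E => E*H   [E ::= E * H]
E*H => H*H   [E ::= H]
H*H => (E)*H   [H ::= ( E )]
(E)*H => (E*H)*H   [E ::= E * H]
(E*H)*H => (E*H*H)*H   [E ::= E * H]
(E*H*H)*H => (H*H*H)*H   [E ::= H]
(H*H*H)*H => ((E)*H*H)*H   [H ::= ( E )]
((E)*H*H)*H => ((H)*H*H)*H   [E ::= H]
((H)*H*H)*H => ((v)*H*H)*H   [H ::= v]
((v)*H*H)*H => ((v)*(E)*H)*H   [H ::= ( E )]
((v)*(E)*H)*H => ((v)*(H)*H)*H   [E ::= H]
((v)*(H)*H)*H => ((v)*(v)*H)*H   [H ::= v]
((v)*(v)*H)*H => ((v)*(v)*v)*H   [H ::= v]
((v)*(v)*v)*H => ((v)*(v)*v)*v   [H ::= v]

E=>E*H=>H*H=>(E)*H=>(E*H)*H=>(E*H*H)*H=>(H*H*H)*H=>((E)*H*H)*H=>((H)*H*H)*H=>((v)*H*H)*H=>((v)*(E)*H)*H=>((v)*(H)*H)*H=>((v)*(v)*H)*H=>((v)*(v)*v)*H=>((v)*(v)*v)*v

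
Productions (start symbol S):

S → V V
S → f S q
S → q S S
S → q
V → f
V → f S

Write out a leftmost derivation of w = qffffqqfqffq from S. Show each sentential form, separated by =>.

S => qSS => qVVS => qfSVS => qfVVVS => qffSVVS => qffVVVVS => qfffSVVVS => qffffSqVVVS => qffffqqVVVS => qffffqqfSVVS => qffffqqfqVVS => qffffqqfqfVS => qffffqqfqffS => qffffqqfqffq

S => qSS   [S → q S S]
qSS => qVVS   [S → V V]
qVVS => qfSVS   [V → f S]
qfSVS => qfVVVS   [S → V V]
qfVVVS => qffSVVS   [V → f S]
qffSVVS => qffVVVVS   [S → V V]
qffVVVVS => qfffSVVVS   [V → f S]
qfffSVVVS => qffffSqVVVS   [S → f S q]
qffffSqVVVS => qffffqqVVVS   [S → q]
qffffqqVVVS => qffffqqfSVVS   [V → f S]
qffffqqfSVVS => qffffqqfqVVS   [S → q]
qffffqqfqVVS => qffffqqfqfVS   [V → f]
qffffqqfqfVS => qffffqqfqffS   [V → f]
qffffqqfqffS => qffffqqfqffq   [S → q]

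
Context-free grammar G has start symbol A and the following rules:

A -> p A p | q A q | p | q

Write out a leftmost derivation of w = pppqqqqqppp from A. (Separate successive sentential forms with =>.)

A => pAp   [A -> p A p]
pAp => ppApp   [A -> p A p]
ppApp => pppAppp   [A -> p A p]
pppAppp => pppqAqppp   [A -> q A q]
pppqAqppp => pppqqAqqppp   [A -> q A q]
pppqqAqqppp => pppqqqqqppp   [A -> q]

A => pAp => ppApp => pppAppp => pppqAqppp => pppqqAqqppp => pppqqqqqppp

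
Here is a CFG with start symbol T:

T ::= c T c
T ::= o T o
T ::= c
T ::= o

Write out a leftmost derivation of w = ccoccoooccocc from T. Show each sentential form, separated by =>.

T => cTc   [T ::= c T c]
cTc => ccTcc   [T ::= c T c]
ccTcc => ccoTocc   [T ::= o T o]
ccoTocc => ccocTcocc   [T ::= c T c]
ccocTcocc => ccoccTccocc   [T ::= c T c]
ccoccTccocc => ccoccoToccocc   [T ::= o T o]
ccoccoToccocc => ccoccoooccocc   [T ::= o]

T=>cTc=>ccTcc=>ccoTocc=>ccocTcocc=>ccoccTccocc=>ccoccoToccocc=>ccoccoooccocc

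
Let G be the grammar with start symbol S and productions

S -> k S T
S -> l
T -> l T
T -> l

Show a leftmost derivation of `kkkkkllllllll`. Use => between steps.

S=>kST=>kkSTT=>kkkSTTT=>kkkkSTTTT=>kkkkkSTTTTT=>kkkkklTTTTT=>kkkkkllTTTT=>kkkkklllTTTT=>kkkkkllllTTT=>kkkkklllllTT=>kkkkkllllllTT=>kkkkklllllllT=>kkkkkllllllll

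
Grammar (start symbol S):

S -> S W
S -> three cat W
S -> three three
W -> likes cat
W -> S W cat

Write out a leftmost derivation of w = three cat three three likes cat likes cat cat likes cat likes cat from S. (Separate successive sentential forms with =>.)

S => S W => S W W => three cat W W W => three cat S W cat W W => three cat S W W cat W W => three cat three three W W cat W W => three cat three three likes cat W cat W W => three cat three three likes cat likes cat cat W W => three cat three three likes cat likes cat cat likes cat W => three cat three three likes cat likes cat cat likes cat likes cat

S => S W   [S -> S W]
S W => S W W   [S -> S W]
S W W => three cat W W W   [S -> three cat W]
three cat W W W => three cat S W cat W W   [W -> S W cat]
three cat S W cat W W => three cat S W W cat W W   [S -> S W]
three cat S W W cat W W => three cat three three W W cat W W   [S -> three three]
three cat three three W W cat W W => three cat three three likes cat W cat W W   [W -> likes cat]
three cat three three likes cat W cat W W => three cat three three likes cat likes cat cat W W   [W -> likes cat]
three cat three three likes cat likes cat cat W W => three cat three three likes cat likes cat cat likes cat W   [W -> likes cat]
three cat three three likes cat likes cat cat likes cat W => three cat three three likes cat likes cat cat likes cat likes cat   [W -> likes cat]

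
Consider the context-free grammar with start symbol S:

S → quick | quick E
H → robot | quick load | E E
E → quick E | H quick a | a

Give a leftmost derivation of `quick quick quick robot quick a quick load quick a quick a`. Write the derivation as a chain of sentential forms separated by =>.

S => quick E => quick quick E => quick quick quick E => quick quick quick H quick a => quick quick quick E E quick a => quick quick quick H quick a E quick a => quick quick quick robot quick a E quick a => quick quick quick robot quick a H quick a quick a => quick quick quick robot quick a quick load quick a quick a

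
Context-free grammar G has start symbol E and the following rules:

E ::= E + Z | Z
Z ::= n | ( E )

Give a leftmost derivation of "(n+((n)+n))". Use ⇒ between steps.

E ⇒ Z   [E ::= Z]
Z ⇒ (E)   [Z ::= ( E )]
(E) ⇒ (E+Z)   [E ::= E + Z]
(E+Z) ⇒ (Z+Z)   [E ::= Z]
(Z+Z) ⇒ (n+Z)   [Z ::= n]
(n+Z) ⇒ (n+(E))   [Z ::= ( E )]
(n+(E)) ⇒ (n+(E+Z))   [E ::= E + Z]
(n+(E+Z)) ⇒ (n+(Z+Z))   [E ::= Z]
(n+(Z+Z)) ⇒ (n+((E)+Z))   [Z ::= ( E )]
(n+((E)+Z)) ⇒ (n+((Z)+Z))   [E ::= Z]
(n+((Z)+Z)) ⇒ (n+((n)+Z))   [Z ::= n]
(n+((n)+Z)) ⇒ (n+((n)+n))   [Z ::= n]

E ⇒ Z ⇒ (E) ⇒ (E+Z) ⇒ (Z+Z) ⇒ (n+Z) ⇒ (n+(E)) ⇒ (n+(E+Z)) ⇒ (n+(Z+Z)) ⇒ (n+((E)+Z)) ⇒ (n+((Z)+Z)) ⇒ (n+((n)+Z)) ⇒ (n+((n)+n))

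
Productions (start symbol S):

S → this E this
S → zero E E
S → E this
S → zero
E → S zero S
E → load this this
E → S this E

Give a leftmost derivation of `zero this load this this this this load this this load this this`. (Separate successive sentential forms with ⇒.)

S ⇒ zero E E ⇒ zero S this E E ⇒ zero this E this this E E ⇒ zero this load this this this this E E ⇒ zero this load this this this this load this this E ⇒ zero this load this this this this load this this load this this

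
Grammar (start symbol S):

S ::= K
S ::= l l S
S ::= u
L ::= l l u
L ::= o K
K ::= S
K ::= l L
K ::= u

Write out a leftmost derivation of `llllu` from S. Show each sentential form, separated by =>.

S => llS   [S ::= l l S]
llS => llllS   [S ::= l l S]
llllS => llllK   [S ::= K]
llllK => llllu   [K ::= u]

S=>llS=>llllS=>llllK=>llllu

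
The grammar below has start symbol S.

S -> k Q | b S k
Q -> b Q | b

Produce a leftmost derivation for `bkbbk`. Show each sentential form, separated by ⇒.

S ⇒ bSk   [S -> b S k]
bSk ⇒ bkQk   [S -> k Q]
bkQk ⇒ bkbQk   [Q -> b Q]
bkbQk ⇒ bkbbk   [Q -> b]

S⇒bSk⇒bkQk⇒bkbQk⇒bkbbk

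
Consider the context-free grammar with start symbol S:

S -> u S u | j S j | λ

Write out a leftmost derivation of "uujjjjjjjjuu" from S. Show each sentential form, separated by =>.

S => uSu => uuSuu => uujSjuu => uujjSjjuu => uujjjSjjjuu => uujjjjSjjjjuu => uujjjjjjjjuu

S => uSu   [S -> u S u]
uSu => uuSuu   [S -> u S u]
uuSuu => uujSjuu   [S -> j S j]
uujSjuu => uujjSjjuu   [S -> j S j]
uujjSjjuu => uujjjSjjjuu   [S -> j S j]
uujjjSjjjuu => uujjjjSjjjjuu   [S -> j S j]
uujjjjSjjjjuu => uujjjjjjjjuu   [S -> λ]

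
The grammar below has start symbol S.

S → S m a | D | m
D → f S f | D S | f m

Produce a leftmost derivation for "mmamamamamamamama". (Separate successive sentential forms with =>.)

S=>Sma=>Smama=>Smamama=>Smamamama=>Smamamamama=>Smamamamamama=>Smamamamamamama=>Smamamamamamamama=>mmamamamamamamama

S => Sma   [S → S m a]
Sma => Smama   [S → S m a]
Smama => Smamama   [S → S m a]
Smamama => Smamamama   [S → S m a]
Smamamama => Smamamamama   [S → S m a]
Smamamamama => Smamamamamama   [S → S m a]
Smamamamamama => Smamamamamamama   [S → S m a]
Smamamamamamama => Smamamamamamamama   [S → S m a]
Smamamamamamamama => mmamamamamamamama   [S → m]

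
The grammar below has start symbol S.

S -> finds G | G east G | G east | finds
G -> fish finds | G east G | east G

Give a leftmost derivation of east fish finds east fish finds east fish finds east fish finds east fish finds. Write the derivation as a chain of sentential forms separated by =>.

S => G east G => G east G east G => east G east G east G => east G east G east G east G => east G east G east G east G east G => east fish finds east G east G east G east G => east fish finds east fish finds east G east G east G => east fish finds east fish finds east fish finds east G east G => east fish finds east fish finds east fish finds east fish finds east G => east fish finds east fish finds east fish finds east fish finds east fish finds

S => G east G   [S -> G east G]
G east G => G east G east G   [G -> G east G]
G east G east G => east G east G east G   [G -> east G]
east G east G east G => east G east G east G east G   [G -> G east G]
east G east G east G east G => east G east G east G east G east G   [G -> G east G]
east G east G east G east G east G => east fish finds east G east G east G east G   [G -> fish finds]
east fish finds east G east G east G east G => east fish finds east fish finds east G east G east G   [G -> fish finds]
east fish finds east fish finds east G east G east G => east fish finds east fish finds east fish finds east G east G   [G -> fish finds]
east fish finds east fish finds east fish finds east G east G => east fish finds east fish finds east fish finds east fish finds east G   [G -> fish finds]
east fish finds east fish finds east fish finds east fish finds east G => east fish finds east fish finds east fish finds east fish finds east fish finds   [G -> fish finds]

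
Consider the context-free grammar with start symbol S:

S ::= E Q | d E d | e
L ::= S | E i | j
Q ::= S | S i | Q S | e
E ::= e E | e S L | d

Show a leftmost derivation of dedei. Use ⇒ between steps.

S ⇒ EQ   [S ::= E Q]
EQ ⇒ dQ   [E ::= d]
dQ ⇒ dSi   [Q ::= S i]
dSi ⇒ dEQi   [S ::= E Q]
dEQi ⇒ deEQi   [E ::= e E]
deEQi ⇒ dedQi   [E ::= d]
dedQi ⇒ dedSi   [Q ::= S]
dedSi ⇒ dedei   [S ::= e]

S ⇒ EQ ⇒ dQ ⇒ dSi ⇒ dEQi ⇒ deEQi ⇒ dedQi ⇒ dedSi ⇒ dedei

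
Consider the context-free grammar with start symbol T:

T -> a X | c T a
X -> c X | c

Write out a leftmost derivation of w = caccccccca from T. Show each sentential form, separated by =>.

T => cTa => caXa => cacXa => caccXa => cacccXa => caccccXa => cacccccXa => caccccccXa => caccccccca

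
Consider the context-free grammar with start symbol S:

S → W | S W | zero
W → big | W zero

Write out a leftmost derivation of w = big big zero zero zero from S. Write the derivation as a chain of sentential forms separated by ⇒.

S ⇒ S W ⇒ W W ⇒ big W ⇒ big W zero ⇒ big W zero zero ⇒ big W zero zero zero ⇒ big big zero zero zero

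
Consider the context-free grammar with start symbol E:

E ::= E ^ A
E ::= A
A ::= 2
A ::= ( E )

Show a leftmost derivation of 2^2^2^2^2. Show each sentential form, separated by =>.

E => E^A => E^A^A => E^A^A^A => E^A^A^A^A => A^A^A^A^A => 2^A^A^A^A => 2^2^A^A^A => 2^2^2^A^A => 2^2^2^2^A => 2^2^2^2^2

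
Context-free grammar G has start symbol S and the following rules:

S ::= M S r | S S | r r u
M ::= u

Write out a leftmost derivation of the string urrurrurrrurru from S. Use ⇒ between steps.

S ⇒ SS   [S ::= S S]
SS ⇒ SSS   [S ::= S S]
SSS ⇒ MSrSS   [S ::= M S r]
MSrSS ⇒ uSrSS   [M ::= u]
uSrSS ⇒ uSSrSS   [S ::= S S]
uSSrSS ⇒ urruSrSS   [S ::= r r u]
urruSrSS ⇒ urrurrurSS   [S ::= r r u]
urrurrurSS ⇒ urrurrurrruS   [S ::= r r u]
urrurrurrruS ⇒ urrurrurrrurru   [S ::= r r u]

S⇒SS⇒SSS⇒MSrSS⇒uSrSS⇒uSSrSS⇒urruSrSS⇒urrurrurSS⇒urrurrurrruS⇒urrurrurrrurru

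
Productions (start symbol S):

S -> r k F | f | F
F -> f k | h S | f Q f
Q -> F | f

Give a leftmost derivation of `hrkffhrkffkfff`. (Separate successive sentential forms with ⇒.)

S⇒F⇒hS⇒hrkF⇒hrkfQf⇒hrkfFf⇒hrkffQff⇒hrkffFff⇒hrkffhSff⇒hrkffhrkFff⇒hrkffhrkfQfff⇒hrkffhrkfFfff⇒hrkffhrkffkfff

S ⇒ F   [S -> F]
F ⇒ hS   [F -> h S]
hS ⇒ hrkF   [S -> r k F]
hrkF ⇒ hrkfQf   [F -> f Q f]
hrkfQf ⇒ hrkfFf   [Q -> F]
hrkfFf ⇒ hrkffQff   [F -> f Q f]
hrkffQff ⇒ hrkffFff   [Q -> F]
hrkffFff ⇒ hrkffhSff   [F -> h S]
hrkffhSff ⇒ hrkffhrkFff   [S -> r k F]
hrkffhrkFff ⇒ hrkffhrkfQfff   [F -> f Q f]
hrkffhrkfQfff ⇒ hrkffhrkfFfff   [Q -> F]
hrkffhrkfFfff ⇒ hrkffhrkffkfff   [F -> f k]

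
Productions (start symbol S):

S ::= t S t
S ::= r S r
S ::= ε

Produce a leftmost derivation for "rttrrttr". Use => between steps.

S=>rSr=>rtStr=>rttSttr=>rttrSrttr=>rttrrttr

S => rSr   [S ::= r S r]
rSr => rtStr   [S ::= t S t]
rtStr => rttSttr   [S ::= t S t]
rttSttr => rttrSrttr   [S ::= r S r]
rttrSrttr => rttrrttr   [S ::= ε]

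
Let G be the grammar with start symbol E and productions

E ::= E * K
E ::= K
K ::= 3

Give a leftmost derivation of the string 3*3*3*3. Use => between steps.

E=>E*K=>E*K*K=>E*K*K*K=>K*K*K*K=>3*K*K*K=>3*3*K*K=>3*3*3*K=>3*3*3*3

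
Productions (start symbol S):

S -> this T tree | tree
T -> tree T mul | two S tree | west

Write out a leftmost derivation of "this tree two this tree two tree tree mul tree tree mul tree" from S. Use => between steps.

S => this T tree => this tree T mul tree => this tree two S tree mul tree => this tree two this T tree tree mul tree => this tree two this tree T mul tree tree mul tree => this tree two this tree two S tree mul tree tree mul tree => this tree two this tree two tree tree mul tree tree mul tree

S => this T tree   [S -> this T tree]
this T tree => this tree T mul tree   [T -> tree T mul]
this tree T mul tree => this tree two S tree mul tree   [T -> two S tree]
this tree two S tree mul tree => this tree two this T tree tree mul tree   [S -> this T tree]
this tree two this T tree tree mul tree => this tree two this tree T mul tree tree mul tree   [T -> tree T mul]
this tree two this tree T mul tree tree mul tree => this tree two this tree two S tree mul tree tree mul tree   [T -> two S tree]
this tree two this tree two S tree mul tree tree mul tree => this tree two this tree two tree tree mul tree tree mul tree   [S -> tree]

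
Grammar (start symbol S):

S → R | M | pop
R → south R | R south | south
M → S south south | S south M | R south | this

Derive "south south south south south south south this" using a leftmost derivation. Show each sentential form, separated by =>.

S => M => S south M => R south M => south R south M => south R south south M => south R south south south M => south south R south south south M => south south south R south south south M => south south south south south south south M => south south south south south south south this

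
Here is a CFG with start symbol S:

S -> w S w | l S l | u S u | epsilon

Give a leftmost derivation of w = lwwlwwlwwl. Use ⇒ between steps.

S⇒lSl⇒lwSwl⇒lwwSwwl⇒lwwlSlwwl⇒lwwlwSwlwwl⇒lwwlwwlwwl

S ⇒ lSl   [S -> l S l]
lSl ⇒ lwSwl   [S -> w S w]
lwSwl ⇒ lwwSwwl   [S -> w S w]
lwwSwwl ⇒ lwwlSlwwl   [S -> l S l]
lwwlSlwwl ⇒ lwwlwSwlwwl   [S -> w S w]
lwwlwSwlwwl ⇒ lwwlwwlwwl   [S -> epsilon]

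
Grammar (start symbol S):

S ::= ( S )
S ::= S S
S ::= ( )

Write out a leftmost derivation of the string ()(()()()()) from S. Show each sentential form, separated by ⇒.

S ⇒ SS ⇒ ()S ⇒ ()(S) ⇒ ()(SS) ⇒ ()(()S) ⇒ ()(()SS) ⇒ ()(()SSS) ⇒ ()(()()SS) ⇒ ()(()()()S) ⇒ ()(()()()())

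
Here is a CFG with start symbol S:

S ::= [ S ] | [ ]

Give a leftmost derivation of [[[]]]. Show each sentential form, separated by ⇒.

S ⇒ [S]   [S ::= [ S ]]
[S] ⇒ [[S]]   [S ::= [ S ]]
[[S]] ⇒ [[[]]]   [S ::= [ ]]

S ⇒ [S] ⇒ [[S]] ⇒ [[[]]]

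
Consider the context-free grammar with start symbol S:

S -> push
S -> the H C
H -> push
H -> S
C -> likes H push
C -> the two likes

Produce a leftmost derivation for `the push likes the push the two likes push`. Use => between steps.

S => the H C => the push C => the push likes H push => the push likes S push => the push likes the H C push => the push likes the S C push => the push likes the push C push => the push likes the push the two likes push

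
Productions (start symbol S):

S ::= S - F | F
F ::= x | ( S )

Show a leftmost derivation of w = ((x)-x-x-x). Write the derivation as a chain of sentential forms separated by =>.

S=>F=>(S)=>(S-F)=>(S-F-F)=>(S-F-F-F)=>(F-F-F-F)=>((S)-F-F-F)=>((F)-F-F-F)=>((x)-F-F-F)=>((x)-x-F-F)=>((x)-x-x-F)=>((x)-x-x-x)

S => F   [S ::= F]
F => (S)   [F ::= ( S )]
(S) => (S-F)   [S ::= S - F]
(S-F) => (S-F-F)   [S ::= S - F]
(S-F-F) => (S-F-F-F)   [S ::= S - F]
(S-F-F-F) => (F-F-F-F)   [S ::= F]
(F-F-F-F) => ((S)-F-F-F)   [F ::= ( S )]
((S)-F-F-F) => ((F)-F-F-F)   [S ::= F]
((F)-F-F-F) => ((x)-F-F-F)   [F ::= x]
((x)-F-F-F) => ((x)-x-F-F)   [F ::= x]
((x)-x-F-F) => ((x)-x-x-F)   [F ::= x]
((x)-x-x-F) => ((x)-x-x-x)   [F ::= x]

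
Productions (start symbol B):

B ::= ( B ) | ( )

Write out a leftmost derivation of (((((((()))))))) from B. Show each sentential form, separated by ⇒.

B ⇒ (B)   [B ::= ( B )]
(B) ⇒ ((B))   [B ::= ( B )]
((B)) ⇒ (((B)))   [B ::= ( B )]
(((B))) ⇒ ((((B))))   [B ::= ( B )]
((((B)))) ⇒ (((((B)))))   [B ::= ( B )]
(((((B))))) ⇒ ((((((B))))))   [B ::= ( B )]
((((((B)))))) ⇒ (((((((B)))))))   [B ::= ( B )]
(((((((B))))))) ⇒ (((((((())))))))   [B ::= ( )]

B⇒(B)⇒((B))⇒(((B)))⇒((((B))))⇒(((((B)))))⇒((((((B))))))⇒(((((((B)))))))⇒(((((((())))))))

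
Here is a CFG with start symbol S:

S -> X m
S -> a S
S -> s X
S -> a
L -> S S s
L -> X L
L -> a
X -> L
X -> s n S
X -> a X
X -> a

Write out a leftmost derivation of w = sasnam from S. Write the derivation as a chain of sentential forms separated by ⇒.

S ⇒ sX   [S -> s X]
sX ⇒ saX   [X -> a X]
saX ⇒ sasnS   [X -> s n S]
sasnS ⇒ sasnXm   [S -> X m]
sasnXm ⇒ sasnam   [X -> a]

S ⇒ sX ⇒ saX ⇒ sasnS ⇒ sasnXm ⇒ sasnam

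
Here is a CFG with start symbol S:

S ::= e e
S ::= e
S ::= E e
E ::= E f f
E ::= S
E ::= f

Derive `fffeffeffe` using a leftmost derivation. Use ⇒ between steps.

S⇒Ee⇒Effe⇒Sffe⇒Eeffe⇒Effeffe⇒Sffeffe⇒Eeffeffe⇒Effeffeffe⇒fffeffeffe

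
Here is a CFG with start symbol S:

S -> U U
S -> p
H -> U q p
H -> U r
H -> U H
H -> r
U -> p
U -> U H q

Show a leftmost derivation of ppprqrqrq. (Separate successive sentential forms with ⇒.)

S ⇒ UU   [S -> U U]
UU ⇒ pU   [U -> p]
pU ⇒ pUHq   [U -> U H q]
pUHq ⇒ pUHqHq   [U -> U H q]
pUHqHq ⇒ ppHqHq   [U -> p]
ppHqHq ⇒ ppUrqHq   [H -> U r]
ppUrqHq ⇒ ppUHqrqHq   [U -> U H q]
ppUHqrqHq ⇒ pppHqrqHq   [U -> p]
pppHqrqHq ⇒ ppprqrqHq   [H -> r]
ppprqrqHq ⇒ ppprqrqrq   [H -> r]

S ⇒ UU ⇒ pU ⇒ pUHq ⇒ pUHqHq ⇒ ppHqHq ⇒ ppUrqHq ⇒ ppUHqrqHq ⇒ pppHqrqHq ⇒ ppprqrqHq ⇒ ppprqrqrq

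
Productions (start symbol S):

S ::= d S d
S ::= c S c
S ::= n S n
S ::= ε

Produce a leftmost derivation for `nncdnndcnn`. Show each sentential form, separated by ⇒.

S ⇒ nSn ⇒ nnSnn ⇒ nncScnn ⇒ nncdSdcnn ⇒ nncdnSndcnn ⇒ nncdnndcnn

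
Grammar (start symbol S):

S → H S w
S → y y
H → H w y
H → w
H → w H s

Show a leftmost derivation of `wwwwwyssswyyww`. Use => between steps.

S=>HSw=>wHsSw=>wwHssSw=>wwwHsssSw=>wwwHwysssSw=>wwwwwysssSw=>wwwwwysssHSww=>wwwwwyssswSww=>wwwwwyssswyyww

S => HSw   [S → H S w]
HSw => wHsSw   [H → w H s]
wHsSw => wwHssSw   [H → w H s]
wwHssSw => wwwHsssSw   [H → w H s]
wwwHsssSw => wwwHwysssSw   [H → H w y]
wwwHwysssSw => wwwwwysssSw   [H → w]
wwwwwysssSw => wwwwwysssHSww   [S → H S w]
wwwwwysssHSww => wwwwwyssswSww   [H → w]
wwwwwyssswSww => wwwwwyssswyyww   [S → y y]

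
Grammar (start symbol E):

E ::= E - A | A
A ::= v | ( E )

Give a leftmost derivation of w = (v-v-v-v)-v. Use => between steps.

E=>E-A=>A-A=>(E)-A=>(E-A)-A=>(E-A-A)-A=>(E-A-A-A)-A=>(A-A-A-A)-A=>(v-A-A-A)-A=>(v-v-A-A)-A=>(v-v-v-A)-A=>(v-v-v-v)-A=>(v-v-v-v)-v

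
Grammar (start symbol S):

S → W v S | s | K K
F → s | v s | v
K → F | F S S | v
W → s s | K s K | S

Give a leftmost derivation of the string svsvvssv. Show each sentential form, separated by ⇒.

S⇒KK⇒FSSK⇒sSSK⇒sWvSSK⇒sKsKvSSK⇒svsKvSSK⇒svsvvSSK⇒svsvvsSK⇒svsvvssK⇒svsvvssv

S ⇒ KK   [S → K K]
KK ⇒ FSSK   [K → F S S]
FSSK ⇒ sSSK   [F → s]
sSSK ⇒ sWvSSK   [S → W v S]
sWvSSK ⇒ sKsKvSSK   [W → K s K]
sKsKvSSK ⇒ svsKvSSK   [K → v]
svsKvSSK ⇒ svsvvSSK   [K → v]
svsvvSSK ⇒ svsvvsSK   [S → s]
svsvvsSK ⇒ svsvvssK   [S → s]
svsvvssK ⇒ svsvvssv   [K → v]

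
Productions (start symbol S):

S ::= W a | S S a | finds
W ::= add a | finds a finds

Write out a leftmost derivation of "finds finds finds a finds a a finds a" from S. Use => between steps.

S => S S a   [S ::= S S a]
S S a => S S a S a   [S ::= S S a]
S S a S a => finds S a S a   [S ::= finds]
finds S a S a => finds S S a a S a   [S ::= S S a]
finds S S a a S a => finds S S a S a a S a   [S ::= S S a]
finds S S a S a a S a => finds finds S a S a a S a   [S ::= finds]
finds finds S a S a a S a => finds finds finds a S a a S a   [S ::= finds]
finds finds finds a S a a S a => finds finds finds a finds a a S a   [S ::= finds]
finds finds finds a finds a a S a => finds finds finds a finds a a finds a   [S ::= finds]

S => S S a => S S a S a => finds S a S a => finds S S a a S a => finds S S a S a a S a => finds finds S a S a a S a => finds finds finds a S a a S a => finds finds finds a finds a a S a => finds finds finds a finds a a finds a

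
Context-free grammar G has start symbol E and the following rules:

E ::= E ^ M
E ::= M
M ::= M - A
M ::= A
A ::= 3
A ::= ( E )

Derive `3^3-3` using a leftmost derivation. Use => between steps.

E => E^M   [E ::= E ^ M]
E^M => M^M   [E ::= M]
M^M => A^M   [M ::= A]
A^M => 3^M   [A ::= 3]
3^M => 3^M-A   [M ::= M - A]
3^M-A => 3^A-A   [M ::= A]
3^A-A => 3^3-A   [A ::= 3]
3^3-A => 3^3-3   [A ::= 3]

E => E^M => M^M => A^M => 3^M => 3^M-A => 3^A-A => 3^3-A => 3^3-3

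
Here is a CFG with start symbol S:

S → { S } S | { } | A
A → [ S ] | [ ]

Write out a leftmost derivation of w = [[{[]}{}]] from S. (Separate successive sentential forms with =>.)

S=>A=>[S]=>[A]=>[[S]]=>[[{S}S]]=>[[{A}S]]=>[[{[]}S]]=>[[{[]}{}]]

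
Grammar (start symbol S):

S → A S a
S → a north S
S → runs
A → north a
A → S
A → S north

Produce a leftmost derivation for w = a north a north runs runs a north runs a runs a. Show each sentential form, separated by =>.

S => a north S => a north A S a => a north S S a => a north a north S S a => a north a north A S a S a => a north a north S north S a S a => a north a north A S a north S a S a => a north a north S S a north S a S a => a north a north runs S a north S a S a => a north a north runs runs a north S a S a => a north a north runs runs a north runs a S a => a north a north runs runs a north runs a runs a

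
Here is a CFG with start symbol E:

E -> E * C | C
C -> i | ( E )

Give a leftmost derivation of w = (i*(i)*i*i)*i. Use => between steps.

E => E*C => C*C => (E)*C => (E*C)*C => (E*C*C)*C => (E*C*C*C)*C => (C*C*C*C)*C => (i*C*C*C)*C => (i*(E)*C*C)*C => (i*(C)*C*C)*C => (i*(i)*C*C)*C => (i*(i)*i*C)*C => (i*(i)*i*i)*C => (i*(i)*i*i)*i

E => E*C   [E -> E * C]
E*C => C*C   [E -> C]
C*C => (E)*C   [C -> ( E )]
(E)*C => (E*C)*C   [E -> E * C]
(E*C)*C => (E*C*C)*C   [E -> E * C]
(E*C*C)*C => (E*C*C*C)*C   [E -> E * C]
(E*C*C*C)*C => (C*C*C*C)*C   [E -> C]
(C*C*C*C)*C => (i*C*C*C)*C   [C -> i]
(i*C*C*C)*C => (i*(E)*C*C)*C   [C -> ( E )]
(i*(E)*C*C)*C => (i*(C)*C*C)*C   [E -> C]
(i*(C)*C*C)*C => (i*(i)*C*C)*C   [C -> i]
(i*(i)*C*C)*C => (i*(i)*i*C)*C   [C -> i]
(i*(i)*i*C)*C => (i*(i)*i*i)*C   [C -> i]
(i*(i)*i*i)*C => (i*(i)*i*i)*i   [C -> i]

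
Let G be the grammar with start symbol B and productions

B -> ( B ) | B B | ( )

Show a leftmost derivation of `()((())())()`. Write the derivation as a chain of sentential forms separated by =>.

B => BB => ()B => ()BB => ()(B)B => ()(BB)B => ()((B)B)B => ()((())B)B => ()((())())B => ()((())())()

B => BB   [B -> B B]
BB => ()B   [B -> ( )]
()B => ()BB   [B -> B B]
()BB => ()(B)B   [B -> ( B )]
()(B)B => ()(BB)B   [B -> B B]
()(BB)B => ()((B)B)B   [B -> ( B )]
()((B)B)B => ()((())B)B   [B -> ( )]
()((())B)B => ()((())())B   [B -> ( )]
()((())())B => ()((())())()   [B -> ( )]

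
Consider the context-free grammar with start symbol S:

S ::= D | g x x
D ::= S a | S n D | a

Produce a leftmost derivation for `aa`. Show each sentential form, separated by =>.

S => D   [S ::= D]
D => Sa   [D ::= S a]
Sa => Da   [S ::= D]
Da => aa   [D ::= a]

S => D => Sa => Da => aa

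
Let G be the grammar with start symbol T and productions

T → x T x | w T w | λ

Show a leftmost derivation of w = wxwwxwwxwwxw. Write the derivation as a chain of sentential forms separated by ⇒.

T⇒wTw⇒wxTxw⇒wxwTwxw⇒wxwwTwwxw⇒wxwwxTxwwxw⇒wxwwxwTwxwwxw⇒wxwwxwwxwwxw

T ⇒ wTw   [T → w T w]
wTw ⇒ wxTxw   [T → x T x]
wxTxw ⇒ wxwTwxw   [T → w T w]
wxwTwxw ⇒ wxwwTwwxw   [T → w T w]
wxwwTwwxw ⇒ wxwwxTxwwxw   [T → x T x]
wxwwxTxwwxw ⇒ wxwwxwTwxwwxw   [T → w T w]
wxwwxwTwxwwxw ⇒ wxwwxwwxwwxw   [T → λ]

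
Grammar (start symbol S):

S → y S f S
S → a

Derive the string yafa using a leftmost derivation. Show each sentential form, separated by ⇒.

S⇒ySfS⇒yafS⇒yafa

S ⇒ ySfS   [S → y S f S]
ySfS ⇒ yafS   [S → a]
yafS ⇒ yafa   [S → a]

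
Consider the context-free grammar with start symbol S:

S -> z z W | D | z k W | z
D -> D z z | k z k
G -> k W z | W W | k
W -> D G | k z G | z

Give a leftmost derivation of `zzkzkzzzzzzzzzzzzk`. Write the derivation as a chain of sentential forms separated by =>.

S => zzW => zzDG => zzDzzG => zzDzzzzG => zzDzzzzzzG => zzDzzzzzzzzG => zzDzzzzzzzzzzG => zzDzzzzzzzzzzzzG => zzkzkzzzzzzzzzzzzG => zzkzkzzzzzzzzzzzzk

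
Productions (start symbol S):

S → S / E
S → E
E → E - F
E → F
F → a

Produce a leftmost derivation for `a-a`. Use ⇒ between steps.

S ⇒ E ⇒ E-F ⇒ F-F ⇒ a-F ⇒ a-a

S ⇒ E   [S → E]
E ⇒ E-F   [E → E - F]
E-F ⇒ F-F   [E → F]
F-F ⇒ a-F   [F → a]
a-F ⇒ a-a   [F → a]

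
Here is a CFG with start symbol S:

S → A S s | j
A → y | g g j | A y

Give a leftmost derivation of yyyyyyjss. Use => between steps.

S => ASs   [S → A S s]
ASs => AySs   [A → A y]
AySs => AyySs   [A → A y]
AyySs => AyyySs   [A → A y]
AyyySs => yyyySs   [A → y]
yyyySs => yyyyASss   [S → A S s]
yyyyASss => yyyyAySss   [A → A y]
yyyyAySss => yyyyyySss   [A → y]
yyyyyySss => yyyyyyjss   [S → j]

S => ASs => AySs => AyySs => AyyySs => yyyySs => yyyyASss => yyyyAySss => yyyyyySss => yyyyyyjss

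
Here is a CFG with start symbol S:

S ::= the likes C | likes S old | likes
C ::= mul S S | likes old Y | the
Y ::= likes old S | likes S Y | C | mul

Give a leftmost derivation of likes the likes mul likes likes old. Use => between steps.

S => likes S old   [S ::= likes S old]
likes S old => likes the likes C old   [S ::= the likes C]
likes the likes C old => likes the likes mul S S old   [C ::= mul S S]
likes the likes mul S S old => likes the likes mul likes S old   [S ::= likes]
likes the likes mul likes S old => likes the likes mul likes likes old   [S ::= likes]

S => likes S old => likes the likes C old => likes the likes mul S S old => likes the likes mul likes S old => likes the likes mul likes likes old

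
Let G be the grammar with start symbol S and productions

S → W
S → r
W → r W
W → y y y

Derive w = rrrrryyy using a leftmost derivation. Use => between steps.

S=>W=>rW=>rrW=>rrrW=>rrrrW=>rrrrrW=>rrrrryyy

S => W   [S → W]
W => rW   [W → r W]
rW => rrW   [W → r W]
rrW => rrrW   [W → r W]
rrrW => rrrrW   [W → r W]
rrrrW => rrrrrW   [W → r W]
rrrrrW => rrrrryyy   [W → y y y]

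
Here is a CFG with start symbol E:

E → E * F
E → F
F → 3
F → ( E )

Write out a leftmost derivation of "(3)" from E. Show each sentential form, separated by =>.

E => F => (E) => (F) => (3)

E => F   [E → F]
F => (E)   [F → ( E )]
(E) => (F)   [E → F]
(F) => (3)   [F → 3]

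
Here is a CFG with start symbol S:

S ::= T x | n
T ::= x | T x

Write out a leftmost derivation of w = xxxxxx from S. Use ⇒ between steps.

S ⇒ Tx   [S ::= T x]
Tx ⇒ Txx   [T ::= T x]
Txx ⇒ Txxx   [T ::= T x]
Txxx ⇒ Txxxx   [T ::= T x]
Txxxx ⇒ Txxxxx   [T ::= T x]
Txxxxx ⇒ xxxxxx   [T ::= x]

S⇒Tx⇒Txx⇒Txxx⇒Txxxx⇒Txxxxx⇒xxxxxx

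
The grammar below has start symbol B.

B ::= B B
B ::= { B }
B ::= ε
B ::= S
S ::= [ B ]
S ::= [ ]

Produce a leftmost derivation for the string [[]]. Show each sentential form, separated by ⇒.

B⇒BB⇒SB⇒[B]B⇒[S]B⇒[[]]B⇒[[]]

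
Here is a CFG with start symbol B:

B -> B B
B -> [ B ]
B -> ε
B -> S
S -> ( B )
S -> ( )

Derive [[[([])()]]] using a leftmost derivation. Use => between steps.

B => BB   [B -> B B]
BB => [B]B   [B -> [ B ]]
[B]B => [[B]]B   [B -> [ B ]]
[[B]]B => [[[B]]]B   [B -> [ B ]]
[[[B]]]B => [[[BB]]]B   [B -> B B]
[[[BB]]]B => [[[BBB]]]B   [B -> B B]
[[[BBB]]]B => [[[SBB]]]B   [B -> S]
[[[SBB]]]B => [[[(B)BB]]]B   [S -> ( B )]
[[[(B)BB]]]B => [[[([B])BB]]]B   [B -> [ B ]]
[[[([B])BB]]]B => [[[([])BB]]]B   [B -> ε]
[[[([])BB]]]B => [[[([])SB]]]B   [B -> S]
[[[([])SB]]]B => [[[([])()B]]]B   [S -> ( )]
[[[([])()B]]]B => [[[([])()]]]B   [B -> ε]
[[[([])()]]]B => [[[([])()]]]   [B -> ε]

B => BB => [B]B => [[B]]B => [[[B]]]B => [[[BB]]]B => [[[BBB]]]B => [[[SBB]]]B => [[[(B)BB]]]B => [[[([B])BB]]]B => [[[([])BB]]]B => [[[([])SB]]]B => [[[([])()B]]]B => [[[([])()]]]B => [[[([])()]]]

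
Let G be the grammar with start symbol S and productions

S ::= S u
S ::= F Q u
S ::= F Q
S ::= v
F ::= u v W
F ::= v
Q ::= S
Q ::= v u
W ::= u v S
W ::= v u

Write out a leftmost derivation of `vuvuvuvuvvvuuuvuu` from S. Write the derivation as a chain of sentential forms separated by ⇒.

S ⇒ FQu ⇒ vQu ⇒ vSu ⇒ vFQu ⇒ vuvWQu ⇒ vuvuvSQu ⇒ vuvuvSuQu ⇒ vuvuvSuuQu ⇒ vuvuvFQuuQu ⇒ vuvuvuvWQuuQu ⇒ vuvuvuvuvSQuuQu ⇒ vuvuvuvuvvQuuQu ⇒ vuvuvuvuvvvuuuQu ⇒ vuvuvuvuvvvuuuvuu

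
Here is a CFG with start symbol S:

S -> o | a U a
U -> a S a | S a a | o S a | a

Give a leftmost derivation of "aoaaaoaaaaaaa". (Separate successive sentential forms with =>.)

S => aUa   [S -> a U a]
aUa => aoSaa   [U -> o S a]
aoSaa => aoaUaaa   [S -> a U a]
aoaUaaa => aoaSaaaaa   [U -> S a a]
aoaSaaaaa => aoaaUaaaaaa   [S -> a U a]
aoaaUaaaaaa => aoaaaSaaaaaaa   [U -> a S a]
aoaaaSaaaaaaa => aoaaaoaaaaaaa   [S -> o]

S => aUa => aoSaa => aoaUaaa => aoaSaaaaa => aoaaUaaaaaa => aoaaaSaaaaaaa => aoaaaoaaaaaaa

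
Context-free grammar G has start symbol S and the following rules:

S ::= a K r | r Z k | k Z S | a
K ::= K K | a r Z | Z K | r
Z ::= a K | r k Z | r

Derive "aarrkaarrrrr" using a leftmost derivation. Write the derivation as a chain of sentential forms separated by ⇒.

S ⇒ aKr   [S ::= a K r]
aKr ⇒ aarZr   [K ::= a r Z]
aarZr ⇒ aarrkZr   [Z ::= r k Z]
aarrkZr ⇒ aarrkaKr   [Z ::= a K]
aarrkaKr ⇒ aarrkaZKr   [K ::= Z K]
aarrkaZKr ⇒ aarrkaaKKr   [Z ::= a K]
aarrkaaKKr ⇒ aarrkaarKr   [K ::= r]
aarrkaarKr ⇒ aarrkaarKKr   [K ::= K K]
aarrkaarKKr ⇒ aarrkaarrKr   [K ::= r]
aarrkaarrKr ⇒ aarrkaarrKKr   [K ::= K K]
aarrkaarrKKr ⇒ aarrkaarrrKr   [K ::= r]
aarrkaarrrKr ⇒ aarrkaarrrrr   [K ::= r]

S⇒aKr⇒aarZr⇒aarrkZr⇒aarrkaKr⇒aarrkaZKr⇒aarrkaaKKr⇒aarrkaarKr⇒aarrkaarKKr⇒aarrkaarrKr⇒aarrkaarrKKr⇒aarrkaarrrKr⇒aarrkaarrrrr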